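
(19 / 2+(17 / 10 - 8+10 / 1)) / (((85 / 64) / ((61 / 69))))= 85888 / 9775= 8.79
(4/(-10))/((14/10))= -2/7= -0.29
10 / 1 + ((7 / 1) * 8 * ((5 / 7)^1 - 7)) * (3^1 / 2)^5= -2663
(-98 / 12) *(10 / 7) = -35 / 3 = -11.67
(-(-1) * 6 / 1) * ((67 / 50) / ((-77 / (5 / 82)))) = -201 / 31570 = -0.01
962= 962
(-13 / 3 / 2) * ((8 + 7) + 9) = -52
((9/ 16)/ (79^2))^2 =0.00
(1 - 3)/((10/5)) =-1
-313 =-313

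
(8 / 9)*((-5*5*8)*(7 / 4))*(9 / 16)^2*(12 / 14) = -675 / 8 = -84.38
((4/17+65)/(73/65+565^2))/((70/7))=14417/705489732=0.00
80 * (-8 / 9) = -640 / 9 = -71.11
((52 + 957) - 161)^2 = 719104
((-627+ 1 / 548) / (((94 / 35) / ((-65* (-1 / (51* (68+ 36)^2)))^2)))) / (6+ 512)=-42949375 / 6863207613530112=-0.00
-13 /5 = -2.60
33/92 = 0.36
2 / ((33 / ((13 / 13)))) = 2 / 33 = 0.06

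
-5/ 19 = -0.26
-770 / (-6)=385 / 3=128.33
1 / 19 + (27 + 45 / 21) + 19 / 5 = 21942 / 665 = 33.00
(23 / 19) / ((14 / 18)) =207 / 133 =1.56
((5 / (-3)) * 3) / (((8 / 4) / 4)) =-10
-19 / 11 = -1.73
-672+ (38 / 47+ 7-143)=-37938 / 47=-807.19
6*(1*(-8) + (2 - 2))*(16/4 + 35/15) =-304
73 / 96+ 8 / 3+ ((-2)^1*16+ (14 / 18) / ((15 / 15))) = -8005 / 288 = -27.80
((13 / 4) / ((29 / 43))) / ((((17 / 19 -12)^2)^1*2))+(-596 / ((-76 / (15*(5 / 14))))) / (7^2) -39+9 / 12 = -2515704453635 / 67313258824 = -37.37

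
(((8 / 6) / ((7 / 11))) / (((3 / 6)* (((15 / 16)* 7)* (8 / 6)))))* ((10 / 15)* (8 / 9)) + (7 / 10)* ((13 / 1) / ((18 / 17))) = 8.88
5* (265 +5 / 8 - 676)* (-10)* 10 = 410375 / 2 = 205187.50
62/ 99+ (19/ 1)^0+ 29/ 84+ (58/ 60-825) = -11393777/ 13860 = -822.06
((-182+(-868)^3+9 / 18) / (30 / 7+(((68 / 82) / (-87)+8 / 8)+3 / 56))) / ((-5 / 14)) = 1828851606274728 / 5323145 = 343565994.59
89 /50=1.78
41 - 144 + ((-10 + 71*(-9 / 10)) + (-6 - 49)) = -2319 / 10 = -231.90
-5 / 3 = -1.67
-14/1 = -14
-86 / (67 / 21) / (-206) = 903 / 6901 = 0.13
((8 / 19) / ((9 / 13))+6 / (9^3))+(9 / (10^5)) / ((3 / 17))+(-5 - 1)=-2485364533 / 461700000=-5.38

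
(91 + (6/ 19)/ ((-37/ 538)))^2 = 3689955025/ 494209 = 7466.39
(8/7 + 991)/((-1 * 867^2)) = -0.00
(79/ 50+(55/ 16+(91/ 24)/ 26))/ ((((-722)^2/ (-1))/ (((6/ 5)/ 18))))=-0.00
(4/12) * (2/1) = 2/3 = 0.67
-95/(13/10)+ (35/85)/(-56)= -129213/1768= -73.08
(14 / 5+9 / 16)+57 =4829 / 80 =60.36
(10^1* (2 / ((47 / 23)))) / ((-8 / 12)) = -690 / 47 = -14.68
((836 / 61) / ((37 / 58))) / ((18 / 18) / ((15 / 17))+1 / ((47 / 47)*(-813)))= 32850620 / 1731119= 18.98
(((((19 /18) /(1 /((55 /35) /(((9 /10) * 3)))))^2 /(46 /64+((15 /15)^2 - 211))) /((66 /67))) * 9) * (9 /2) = -53211400 /717670611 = -0.07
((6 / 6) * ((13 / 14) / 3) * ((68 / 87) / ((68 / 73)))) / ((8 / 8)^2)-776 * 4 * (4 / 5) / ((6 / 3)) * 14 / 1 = -317571703 / 18270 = -17382.14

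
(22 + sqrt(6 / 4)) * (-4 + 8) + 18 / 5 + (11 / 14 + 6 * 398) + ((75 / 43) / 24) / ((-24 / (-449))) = 2 * sqrt(6) + 717125131 / 288960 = 2486.64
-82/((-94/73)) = 2993/47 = 63.68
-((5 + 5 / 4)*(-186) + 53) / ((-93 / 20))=-22190 / 93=-238.60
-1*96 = -96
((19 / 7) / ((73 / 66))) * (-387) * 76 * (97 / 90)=-198756492 / 2555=-77791.19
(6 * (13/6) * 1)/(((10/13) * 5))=169/50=3.38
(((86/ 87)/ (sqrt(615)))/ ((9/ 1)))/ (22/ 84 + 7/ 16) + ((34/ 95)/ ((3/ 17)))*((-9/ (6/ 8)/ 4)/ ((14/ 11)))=-3179/ 665 + 9632*sqrt(615)/ 37721025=-4.77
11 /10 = 1.10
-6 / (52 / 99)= -11.42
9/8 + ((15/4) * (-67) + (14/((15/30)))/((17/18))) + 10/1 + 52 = -21553/136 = -158.48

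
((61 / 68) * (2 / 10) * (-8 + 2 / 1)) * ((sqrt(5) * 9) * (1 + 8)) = -14823 * sqrt(5) / 170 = -194.97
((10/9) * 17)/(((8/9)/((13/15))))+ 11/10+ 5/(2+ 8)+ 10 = 1801/60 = 30.02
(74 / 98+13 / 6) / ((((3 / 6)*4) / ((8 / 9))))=1718 / 1323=1.30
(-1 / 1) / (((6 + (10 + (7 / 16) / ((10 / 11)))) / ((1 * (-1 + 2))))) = -160 / 2637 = -0.06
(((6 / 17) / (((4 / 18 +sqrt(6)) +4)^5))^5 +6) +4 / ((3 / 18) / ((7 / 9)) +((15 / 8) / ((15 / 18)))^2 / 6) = 4294927563596389980841124030222337959910283812402456536745649014577576225792453 / 439127623985792713463798065270686922220115772017794533133563960048529551602048-2518827274513346210843269962681128093126519764601641307974273865523 * sqrt(6) / 3705718345871668468048928820849678668524183730107970743743155781000249380608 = 9.78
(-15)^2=225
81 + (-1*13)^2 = 250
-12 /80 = -3 /20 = -0.15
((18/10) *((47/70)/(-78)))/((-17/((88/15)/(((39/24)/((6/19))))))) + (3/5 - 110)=-5225290943/47763625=-109.40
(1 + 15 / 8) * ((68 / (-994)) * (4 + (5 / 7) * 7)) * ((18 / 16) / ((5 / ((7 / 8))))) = -31671 / 90880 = -0.35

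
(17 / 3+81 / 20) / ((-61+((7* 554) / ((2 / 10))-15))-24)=583 / 1157400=0.00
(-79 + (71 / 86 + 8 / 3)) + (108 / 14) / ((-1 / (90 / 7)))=-2208449 / 12642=-174.69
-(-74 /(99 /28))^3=9167.77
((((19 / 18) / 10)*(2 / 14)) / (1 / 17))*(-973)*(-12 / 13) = 44897 / 195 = 230.24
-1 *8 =-8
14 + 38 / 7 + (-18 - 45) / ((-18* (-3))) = 18.26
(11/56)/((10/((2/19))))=11/5320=0.00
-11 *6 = -66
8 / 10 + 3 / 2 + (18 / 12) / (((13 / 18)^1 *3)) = 389 / 130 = 2.99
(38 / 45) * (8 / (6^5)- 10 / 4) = -46151 / 21870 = -2.11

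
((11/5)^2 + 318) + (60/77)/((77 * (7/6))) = 334979713/1037575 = 322.85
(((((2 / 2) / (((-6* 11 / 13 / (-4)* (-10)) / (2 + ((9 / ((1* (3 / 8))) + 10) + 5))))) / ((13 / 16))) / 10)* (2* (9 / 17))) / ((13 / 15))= -5904 / 12155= -0.49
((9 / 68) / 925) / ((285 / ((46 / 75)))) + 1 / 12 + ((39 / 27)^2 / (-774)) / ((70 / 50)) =2668556353109 / 32779949737500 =0.08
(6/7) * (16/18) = 16/21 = 0.76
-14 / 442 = -7 / 221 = -0.03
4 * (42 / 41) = 168 / 41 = 4.10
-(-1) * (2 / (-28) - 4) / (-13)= 57 / 182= 0.31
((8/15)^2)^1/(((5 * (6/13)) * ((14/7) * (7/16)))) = 3328/23625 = 0.14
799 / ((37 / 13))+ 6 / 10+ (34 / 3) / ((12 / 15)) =328001 / 1110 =295.50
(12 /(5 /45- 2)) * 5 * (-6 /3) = 1080 /17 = 63.53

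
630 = 630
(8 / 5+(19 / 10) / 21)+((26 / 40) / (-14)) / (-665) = 944339 / 558600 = 1.69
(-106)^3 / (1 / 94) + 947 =-111954557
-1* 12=-12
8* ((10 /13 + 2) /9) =32 /13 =2.46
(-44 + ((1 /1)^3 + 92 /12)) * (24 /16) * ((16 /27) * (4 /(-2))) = 1696 /27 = 62.81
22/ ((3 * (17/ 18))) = 132/ 17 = 7.76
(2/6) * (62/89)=62/267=0.23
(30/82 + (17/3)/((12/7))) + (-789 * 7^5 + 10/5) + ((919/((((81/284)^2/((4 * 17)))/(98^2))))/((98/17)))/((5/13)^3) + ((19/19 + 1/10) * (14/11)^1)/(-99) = 33261865341097229141/1479505500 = 22481744975.67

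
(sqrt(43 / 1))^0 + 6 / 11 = 17 / 11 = 1.55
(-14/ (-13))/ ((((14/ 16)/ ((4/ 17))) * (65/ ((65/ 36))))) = 16/ 1989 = 0.01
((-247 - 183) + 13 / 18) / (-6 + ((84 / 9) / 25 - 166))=193175 / 77232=2.50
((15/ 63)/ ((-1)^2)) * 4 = 20/ 21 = 0.95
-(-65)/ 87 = 65/ 87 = 0.75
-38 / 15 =-2.53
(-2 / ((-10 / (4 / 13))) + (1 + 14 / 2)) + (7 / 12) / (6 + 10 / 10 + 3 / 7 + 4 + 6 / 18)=40069 / 4940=8.11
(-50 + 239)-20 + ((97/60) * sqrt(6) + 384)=97 * sqrt(6)/60 + 553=556.96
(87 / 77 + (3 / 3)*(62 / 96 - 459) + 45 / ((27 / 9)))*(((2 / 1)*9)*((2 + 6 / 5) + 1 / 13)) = -1044420579 / 40040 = -26084.43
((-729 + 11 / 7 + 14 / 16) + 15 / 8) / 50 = -20291 / 1400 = -14.49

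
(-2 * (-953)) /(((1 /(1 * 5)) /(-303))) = -2887590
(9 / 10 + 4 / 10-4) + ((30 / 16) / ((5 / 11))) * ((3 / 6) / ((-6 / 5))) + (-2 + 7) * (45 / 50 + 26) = 20813 / 160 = 130.08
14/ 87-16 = -1378/ 87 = -15.84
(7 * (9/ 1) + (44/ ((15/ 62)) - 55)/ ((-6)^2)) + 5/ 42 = 251911/ 3780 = 66.64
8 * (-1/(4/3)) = -6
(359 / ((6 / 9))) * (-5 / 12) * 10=-8975 / 4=-2243.75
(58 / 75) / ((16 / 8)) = 29 / 75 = 0.39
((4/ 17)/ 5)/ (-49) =-4/ 4165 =-0.00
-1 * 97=-97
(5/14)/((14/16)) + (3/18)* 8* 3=216/49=4.41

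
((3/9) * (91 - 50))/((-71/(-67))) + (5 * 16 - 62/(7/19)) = -112405/1491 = -75.39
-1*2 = -2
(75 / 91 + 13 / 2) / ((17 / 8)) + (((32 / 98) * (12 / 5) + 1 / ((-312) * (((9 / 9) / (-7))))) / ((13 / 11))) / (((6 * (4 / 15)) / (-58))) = -287579485 / 13514592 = -21.28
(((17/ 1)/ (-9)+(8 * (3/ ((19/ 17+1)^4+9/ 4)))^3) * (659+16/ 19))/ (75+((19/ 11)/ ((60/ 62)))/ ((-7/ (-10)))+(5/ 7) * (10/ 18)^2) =-29167720958456493535989405/ 5269916795409313375512391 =-5.53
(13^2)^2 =28561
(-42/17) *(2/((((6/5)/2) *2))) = -4.12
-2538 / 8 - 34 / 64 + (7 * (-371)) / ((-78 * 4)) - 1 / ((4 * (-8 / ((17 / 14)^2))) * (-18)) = -454178485 / 1467648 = -309.46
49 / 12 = 4.08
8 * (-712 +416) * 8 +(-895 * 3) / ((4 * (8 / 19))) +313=-647207 / 32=-20225.22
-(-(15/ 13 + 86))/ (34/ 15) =16995/ 442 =38.45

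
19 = 19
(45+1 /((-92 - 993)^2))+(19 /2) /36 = 3836576347 /84760200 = 45.26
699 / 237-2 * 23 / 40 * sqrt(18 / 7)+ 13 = 1260 / 79-69 * sqrt(14) / 140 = 14.11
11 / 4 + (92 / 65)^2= 4.75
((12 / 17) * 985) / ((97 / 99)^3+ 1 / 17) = 573446709 / 824287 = 695.69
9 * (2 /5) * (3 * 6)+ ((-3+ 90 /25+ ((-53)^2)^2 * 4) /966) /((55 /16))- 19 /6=2541326863 /265650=9566.45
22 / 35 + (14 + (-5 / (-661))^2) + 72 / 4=498964657 / 15292235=32.63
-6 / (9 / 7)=-4.67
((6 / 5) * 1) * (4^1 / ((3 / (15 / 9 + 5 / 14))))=68 / 21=3.24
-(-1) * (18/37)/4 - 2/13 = -31/962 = -0.03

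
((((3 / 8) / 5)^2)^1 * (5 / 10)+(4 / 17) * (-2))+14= 736153 / 54400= 13.53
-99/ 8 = -12.38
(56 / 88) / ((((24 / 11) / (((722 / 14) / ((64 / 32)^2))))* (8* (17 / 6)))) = 361 / 2176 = 0.17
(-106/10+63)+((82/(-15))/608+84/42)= 248023/4560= 54.39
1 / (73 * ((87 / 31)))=31 / 6351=0.00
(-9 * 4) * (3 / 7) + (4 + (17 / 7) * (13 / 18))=-1219 / 126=-9.67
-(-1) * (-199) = -199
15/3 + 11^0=6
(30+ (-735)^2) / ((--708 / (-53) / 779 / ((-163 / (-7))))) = -1211932611385 / 1652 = -733615382.19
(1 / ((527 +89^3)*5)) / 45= 1 / 158736600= 0.00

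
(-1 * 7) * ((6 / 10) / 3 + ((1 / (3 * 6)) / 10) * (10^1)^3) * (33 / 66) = -1813 / 90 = -20.14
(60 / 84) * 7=5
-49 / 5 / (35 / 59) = -413 / 25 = -16.52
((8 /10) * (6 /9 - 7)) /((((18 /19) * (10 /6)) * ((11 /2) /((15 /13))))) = -1444 /2145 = -0.67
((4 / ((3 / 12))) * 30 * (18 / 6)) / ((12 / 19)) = 2280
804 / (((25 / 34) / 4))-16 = 4357.76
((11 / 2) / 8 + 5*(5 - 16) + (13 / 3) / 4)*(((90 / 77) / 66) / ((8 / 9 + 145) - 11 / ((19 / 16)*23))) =-7177725 / 1107773392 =-0.01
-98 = -98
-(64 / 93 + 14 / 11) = -2006 / 1023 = -1.96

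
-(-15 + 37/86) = 1253/86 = 14.57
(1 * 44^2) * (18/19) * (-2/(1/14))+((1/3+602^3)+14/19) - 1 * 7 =218115847.12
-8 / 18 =-4 / 9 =-0.44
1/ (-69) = -1/ 69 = -0.01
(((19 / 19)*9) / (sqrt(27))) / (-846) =-sqrt(3) / 846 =-0.00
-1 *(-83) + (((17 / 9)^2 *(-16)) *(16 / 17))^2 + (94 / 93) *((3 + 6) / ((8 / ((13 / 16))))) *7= 38741366719 / 13017024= 2976.21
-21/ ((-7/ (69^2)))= 14283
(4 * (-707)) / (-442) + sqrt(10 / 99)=sqrt(110) / 33 + 1414 / 221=6.72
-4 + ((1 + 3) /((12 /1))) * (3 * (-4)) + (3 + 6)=1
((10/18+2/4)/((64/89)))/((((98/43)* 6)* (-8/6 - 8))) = -72713/6322176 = -0.01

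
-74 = -74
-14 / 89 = -0.16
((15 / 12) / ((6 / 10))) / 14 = 25 / 168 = 0.15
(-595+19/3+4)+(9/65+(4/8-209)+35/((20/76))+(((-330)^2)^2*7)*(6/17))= 194253855424013/6630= 29299224045.85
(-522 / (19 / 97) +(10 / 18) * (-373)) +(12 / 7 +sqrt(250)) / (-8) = -6876487 / 2394 - 5 * sqrt(10) / 8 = -2874.36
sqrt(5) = 2.24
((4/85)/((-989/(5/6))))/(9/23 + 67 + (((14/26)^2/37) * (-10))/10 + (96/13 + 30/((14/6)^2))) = -612794/1240649418537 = -0.00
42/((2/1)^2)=21/2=10.50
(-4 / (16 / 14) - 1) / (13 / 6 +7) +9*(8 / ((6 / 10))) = 6573 / 55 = 119.51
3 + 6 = 9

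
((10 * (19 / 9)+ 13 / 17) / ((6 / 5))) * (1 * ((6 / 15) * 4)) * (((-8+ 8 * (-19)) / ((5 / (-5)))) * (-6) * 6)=-8568320 / 51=-168006.27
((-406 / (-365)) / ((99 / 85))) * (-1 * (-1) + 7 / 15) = 13804 / 9855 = 1.40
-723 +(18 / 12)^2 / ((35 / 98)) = -7167 / 10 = -716.70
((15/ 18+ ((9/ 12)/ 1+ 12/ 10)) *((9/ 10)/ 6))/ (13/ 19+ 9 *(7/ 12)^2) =3173/ 28475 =0.11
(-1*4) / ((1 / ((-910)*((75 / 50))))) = 5460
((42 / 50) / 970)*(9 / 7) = 27 / 24250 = 0.00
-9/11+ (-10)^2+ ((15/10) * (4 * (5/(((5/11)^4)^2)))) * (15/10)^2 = 37140.40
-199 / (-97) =199 / 97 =2.05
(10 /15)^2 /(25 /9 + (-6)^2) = 4 /349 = 0.01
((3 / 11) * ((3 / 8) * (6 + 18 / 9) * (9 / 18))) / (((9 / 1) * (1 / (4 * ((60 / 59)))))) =120 / 649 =0.18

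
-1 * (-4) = 4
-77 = -77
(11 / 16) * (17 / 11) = 1.06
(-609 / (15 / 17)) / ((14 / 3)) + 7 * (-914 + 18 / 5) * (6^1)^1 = -383847 / 10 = -38384.70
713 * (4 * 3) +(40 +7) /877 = 8556.05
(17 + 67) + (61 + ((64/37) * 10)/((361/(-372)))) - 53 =990764/13357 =74.18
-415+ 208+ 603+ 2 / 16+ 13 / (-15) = 47431 / 120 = 395.26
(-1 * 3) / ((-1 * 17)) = 3 / 17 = 0.18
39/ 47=0.83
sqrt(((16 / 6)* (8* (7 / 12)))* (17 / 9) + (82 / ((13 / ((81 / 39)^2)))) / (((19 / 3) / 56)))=4* sqrt(13784725682) / 28899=16.25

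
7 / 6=1.17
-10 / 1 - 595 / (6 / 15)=-2995 / 2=-1497.50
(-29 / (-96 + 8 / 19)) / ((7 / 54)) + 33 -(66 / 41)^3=13654055049 / 438061876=31.17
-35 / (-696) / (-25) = -7 / 3480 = -0.00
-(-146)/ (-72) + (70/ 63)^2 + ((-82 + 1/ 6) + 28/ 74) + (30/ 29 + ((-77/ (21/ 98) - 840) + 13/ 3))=-443678239/ 347652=-1276.21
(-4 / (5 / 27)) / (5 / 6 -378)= 648 / 11315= 0.06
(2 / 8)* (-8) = -2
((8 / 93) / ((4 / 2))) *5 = 20 / 93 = 0.22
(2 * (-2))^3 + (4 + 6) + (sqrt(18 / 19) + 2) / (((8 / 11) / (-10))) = -163 / 2 - 165 * sqrt(38) / 76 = -94.88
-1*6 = -6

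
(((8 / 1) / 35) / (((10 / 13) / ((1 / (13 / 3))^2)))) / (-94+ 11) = -36 / 188825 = -0.00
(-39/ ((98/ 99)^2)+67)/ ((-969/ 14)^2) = 261229/ 46009089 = 0.01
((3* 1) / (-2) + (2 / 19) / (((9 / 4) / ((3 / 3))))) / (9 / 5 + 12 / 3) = -2485 / 9918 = -0.25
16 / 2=8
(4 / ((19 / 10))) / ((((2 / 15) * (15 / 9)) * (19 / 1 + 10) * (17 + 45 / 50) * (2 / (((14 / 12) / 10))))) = 0.00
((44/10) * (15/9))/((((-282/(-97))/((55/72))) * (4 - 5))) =-58685/30456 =-1.93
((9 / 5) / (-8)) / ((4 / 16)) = -9 / 10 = -0.90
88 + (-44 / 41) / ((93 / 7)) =335236 / 3813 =87.92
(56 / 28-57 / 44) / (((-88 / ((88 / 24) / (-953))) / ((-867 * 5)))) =-44795 / 335456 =-0.13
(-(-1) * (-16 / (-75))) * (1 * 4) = 64 / 75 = 0.85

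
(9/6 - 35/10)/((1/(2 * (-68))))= 272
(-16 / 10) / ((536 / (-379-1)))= 76 / 67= 1.13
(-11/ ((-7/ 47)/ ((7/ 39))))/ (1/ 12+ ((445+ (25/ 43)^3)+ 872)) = 0.01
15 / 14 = 1.07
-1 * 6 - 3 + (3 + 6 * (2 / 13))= -5.08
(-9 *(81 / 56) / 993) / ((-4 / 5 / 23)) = 27945 / 74144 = 0.38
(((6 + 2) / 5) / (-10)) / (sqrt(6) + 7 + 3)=-4 / 235 + 2 * sqrt(6) / 1175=-0.01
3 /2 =1.50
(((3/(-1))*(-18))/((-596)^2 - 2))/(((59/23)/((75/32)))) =46575/335322016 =0.00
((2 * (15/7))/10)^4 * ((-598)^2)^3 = 3704180343629073984/2401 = 1542765657488160.76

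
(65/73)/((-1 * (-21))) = 65/1533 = 0.04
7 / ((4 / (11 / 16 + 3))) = 413 / 64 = 6.45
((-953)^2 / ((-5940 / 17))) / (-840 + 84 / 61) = 941812733 / 303866640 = 3.10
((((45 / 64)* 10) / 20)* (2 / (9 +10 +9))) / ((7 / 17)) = 0.06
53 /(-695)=-53 /695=-0.08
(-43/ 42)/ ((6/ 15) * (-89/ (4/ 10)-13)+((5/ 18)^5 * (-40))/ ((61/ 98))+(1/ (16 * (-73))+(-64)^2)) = -150755246280/ 589246514593961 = -0.00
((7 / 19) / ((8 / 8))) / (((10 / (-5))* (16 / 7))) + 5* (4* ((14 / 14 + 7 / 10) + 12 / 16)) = 29743 / 608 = 48.92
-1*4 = -4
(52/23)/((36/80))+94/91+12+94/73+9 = 38976953/1375101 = 28.34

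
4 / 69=0.06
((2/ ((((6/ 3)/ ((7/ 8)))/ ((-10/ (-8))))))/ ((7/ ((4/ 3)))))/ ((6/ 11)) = 55/ 144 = 0.38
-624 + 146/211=-131518/211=-623.31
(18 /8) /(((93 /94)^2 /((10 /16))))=11045 /7688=1.44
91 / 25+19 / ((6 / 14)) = 3598 / 75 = 47.97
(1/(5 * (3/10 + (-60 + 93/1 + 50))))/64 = 0.00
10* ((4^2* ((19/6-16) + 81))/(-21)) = -32720/63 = -519.37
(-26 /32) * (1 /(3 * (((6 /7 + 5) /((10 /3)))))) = -455 /2952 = -0.15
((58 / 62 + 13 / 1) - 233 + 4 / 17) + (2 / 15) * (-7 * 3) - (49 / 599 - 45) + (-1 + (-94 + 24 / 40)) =-427912153 / 1578365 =-271.11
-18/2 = -9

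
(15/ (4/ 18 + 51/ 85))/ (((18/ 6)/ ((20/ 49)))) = 4500/ 1813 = 2.48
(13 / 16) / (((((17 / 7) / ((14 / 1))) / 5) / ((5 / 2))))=15925 / 272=58.55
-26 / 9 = -2.89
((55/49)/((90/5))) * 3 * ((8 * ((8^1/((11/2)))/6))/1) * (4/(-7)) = -640/3087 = -0.21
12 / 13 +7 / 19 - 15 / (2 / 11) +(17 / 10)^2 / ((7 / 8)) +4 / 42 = -20180129 / 259350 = -77.81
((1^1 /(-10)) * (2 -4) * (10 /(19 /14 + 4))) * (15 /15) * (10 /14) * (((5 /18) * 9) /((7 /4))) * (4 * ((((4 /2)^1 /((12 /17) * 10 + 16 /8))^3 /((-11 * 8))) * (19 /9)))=-0.00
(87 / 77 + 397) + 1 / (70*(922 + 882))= 652933 / 1640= 398.13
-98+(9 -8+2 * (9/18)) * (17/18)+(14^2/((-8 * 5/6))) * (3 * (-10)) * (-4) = -3624.11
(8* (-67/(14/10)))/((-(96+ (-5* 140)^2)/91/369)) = 1606995/61262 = 26.23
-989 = -989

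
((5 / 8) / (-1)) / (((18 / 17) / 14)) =-8.26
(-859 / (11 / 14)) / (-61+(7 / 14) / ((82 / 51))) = 18.01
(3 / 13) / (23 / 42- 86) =-126 / 46657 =-0.00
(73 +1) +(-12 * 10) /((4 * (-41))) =3064 /41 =74.73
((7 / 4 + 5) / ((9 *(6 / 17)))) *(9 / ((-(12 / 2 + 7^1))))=-153 / 104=-1.47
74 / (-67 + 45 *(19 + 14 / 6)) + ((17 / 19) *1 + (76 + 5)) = 73206 / 893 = 81.98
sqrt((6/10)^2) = 3/5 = 0.60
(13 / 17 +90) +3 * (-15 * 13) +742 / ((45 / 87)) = 239776 / 255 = 940.30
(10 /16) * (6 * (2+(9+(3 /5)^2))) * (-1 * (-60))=2556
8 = 8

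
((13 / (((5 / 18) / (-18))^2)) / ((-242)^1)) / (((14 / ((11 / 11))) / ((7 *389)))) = -132715908 / 3025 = -43873.03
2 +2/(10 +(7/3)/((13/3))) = 300/137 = 2.19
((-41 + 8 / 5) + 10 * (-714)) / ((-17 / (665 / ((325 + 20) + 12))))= 682043 / 867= 786.67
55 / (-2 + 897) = 11 / 179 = 0.06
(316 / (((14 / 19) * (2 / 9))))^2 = 3724348.59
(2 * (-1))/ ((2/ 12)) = -12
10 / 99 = 0.10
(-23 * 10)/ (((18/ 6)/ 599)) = -137770/ 3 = -45923.33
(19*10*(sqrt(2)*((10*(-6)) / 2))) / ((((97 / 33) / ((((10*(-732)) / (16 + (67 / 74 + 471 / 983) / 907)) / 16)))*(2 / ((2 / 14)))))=946283283569250*sqrt(2) / 238947482767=5600.59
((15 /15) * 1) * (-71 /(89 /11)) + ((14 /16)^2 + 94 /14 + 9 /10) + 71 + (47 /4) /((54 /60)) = 83.66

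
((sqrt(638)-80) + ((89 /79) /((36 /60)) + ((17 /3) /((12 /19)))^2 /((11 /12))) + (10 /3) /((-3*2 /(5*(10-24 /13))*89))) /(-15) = -sqrt(638) /15-1025294807 /1628801460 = -2.31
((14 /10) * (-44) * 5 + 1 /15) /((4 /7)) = -538.88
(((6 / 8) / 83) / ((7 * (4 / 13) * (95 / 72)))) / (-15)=-117 / 551950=-0.00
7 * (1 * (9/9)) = 7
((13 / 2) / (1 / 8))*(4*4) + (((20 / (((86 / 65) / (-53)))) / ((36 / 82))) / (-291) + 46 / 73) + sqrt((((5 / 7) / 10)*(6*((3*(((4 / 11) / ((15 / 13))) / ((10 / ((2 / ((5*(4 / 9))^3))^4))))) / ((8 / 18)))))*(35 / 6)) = 838.93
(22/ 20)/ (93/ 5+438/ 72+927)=0.00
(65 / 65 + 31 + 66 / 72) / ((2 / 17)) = 6715 / 24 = 279.79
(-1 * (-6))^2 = 36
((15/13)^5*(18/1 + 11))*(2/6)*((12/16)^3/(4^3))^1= 198196875/1520816128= 0.13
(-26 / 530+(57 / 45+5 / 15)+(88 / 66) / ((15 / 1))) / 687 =3911 / 1638495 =0.00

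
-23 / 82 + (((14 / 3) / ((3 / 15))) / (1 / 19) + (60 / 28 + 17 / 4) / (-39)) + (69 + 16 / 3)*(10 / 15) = 66143173 / 134316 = 492.44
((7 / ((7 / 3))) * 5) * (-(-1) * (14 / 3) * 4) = 280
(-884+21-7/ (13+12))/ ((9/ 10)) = -4796/ 5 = -959.20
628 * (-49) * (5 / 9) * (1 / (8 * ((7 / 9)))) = -5495 / 2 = -2747.50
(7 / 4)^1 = 7 / 4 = 1.75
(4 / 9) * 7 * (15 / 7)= 20 / 3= 6.67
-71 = -71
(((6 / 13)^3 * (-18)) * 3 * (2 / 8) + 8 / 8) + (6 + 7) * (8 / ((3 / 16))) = 554.34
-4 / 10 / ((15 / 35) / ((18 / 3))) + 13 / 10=-43 / 10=-4.30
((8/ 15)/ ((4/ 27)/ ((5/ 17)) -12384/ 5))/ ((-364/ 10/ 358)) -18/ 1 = -27375948/ 1521065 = -18.00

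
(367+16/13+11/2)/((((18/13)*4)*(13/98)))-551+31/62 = -13045/312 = -41.81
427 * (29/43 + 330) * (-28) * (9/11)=-1530021276/473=-3234717.29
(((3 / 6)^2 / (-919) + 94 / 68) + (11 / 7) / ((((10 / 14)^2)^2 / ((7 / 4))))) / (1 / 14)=1633098873 / 9764375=167.25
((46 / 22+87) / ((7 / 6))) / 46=420 / 253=1.66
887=887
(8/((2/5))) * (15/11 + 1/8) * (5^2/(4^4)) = 16375/5632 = 2.91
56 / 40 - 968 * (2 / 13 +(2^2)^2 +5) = -1330909 / 65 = -20475.52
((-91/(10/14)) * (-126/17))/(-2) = -40131/85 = -472.13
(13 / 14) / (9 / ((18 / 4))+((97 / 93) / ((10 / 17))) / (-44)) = 0.47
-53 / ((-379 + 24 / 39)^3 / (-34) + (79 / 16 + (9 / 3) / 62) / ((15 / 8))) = -920466105 / 27672866609506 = -0.00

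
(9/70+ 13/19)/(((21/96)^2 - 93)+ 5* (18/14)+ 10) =-553472/52109495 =-0.01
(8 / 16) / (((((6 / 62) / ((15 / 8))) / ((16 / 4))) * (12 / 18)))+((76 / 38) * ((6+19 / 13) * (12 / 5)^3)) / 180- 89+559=34402621 / 65000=529.27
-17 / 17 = -1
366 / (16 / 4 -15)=-366 / 11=-33.27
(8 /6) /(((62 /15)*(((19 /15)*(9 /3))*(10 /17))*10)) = 17 /1178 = 0.01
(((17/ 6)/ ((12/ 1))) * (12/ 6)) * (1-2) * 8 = -34/ 9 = -3.78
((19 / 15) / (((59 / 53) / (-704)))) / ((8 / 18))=-531696 / 295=-1802.36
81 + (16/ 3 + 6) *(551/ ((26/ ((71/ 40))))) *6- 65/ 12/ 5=2637.83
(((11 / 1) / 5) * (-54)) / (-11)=10.80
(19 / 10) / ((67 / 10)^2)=190 / 4489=0.04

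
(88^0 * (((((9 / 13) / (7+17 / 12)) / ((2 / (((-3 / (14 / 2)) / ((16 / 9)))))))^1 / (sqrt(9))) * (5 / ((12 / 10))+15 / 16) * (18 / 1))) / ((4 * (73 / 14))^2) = -1250235 / 1791226112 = -0.00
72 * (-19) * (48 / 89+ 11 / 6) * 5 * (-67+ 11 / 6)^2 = -18401521565 / 267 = -68919556.42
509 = 509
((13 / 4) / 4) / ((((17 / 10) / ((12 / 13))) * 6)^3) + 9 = 7473173 / 830297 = 9.00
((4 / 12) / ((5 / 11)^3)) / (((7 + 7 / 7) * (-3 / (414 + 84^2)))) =-110473 / 100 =-1104.73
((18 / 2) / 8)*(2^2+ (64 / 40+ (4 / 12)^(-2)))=657 / 40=16.42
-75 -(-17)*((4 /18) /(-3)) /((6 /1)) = -6092 /81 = -75.21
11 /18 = 0.61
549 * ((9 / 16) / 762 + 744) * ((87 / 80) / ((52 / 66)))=4765764771801 / 8453120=563787.66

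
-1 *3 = -3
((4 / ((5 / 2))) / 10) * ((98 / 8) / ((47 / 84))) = 4116 / 1175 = 3.50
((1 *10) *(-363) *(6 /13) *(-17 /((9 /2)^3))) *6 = 658240 /351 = 1875.33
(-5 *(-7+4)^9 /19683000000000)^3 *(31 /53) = 31 /424000000000000000000000000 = 0.00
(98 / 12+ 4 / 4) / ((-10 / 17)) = -187 / 12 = -15.58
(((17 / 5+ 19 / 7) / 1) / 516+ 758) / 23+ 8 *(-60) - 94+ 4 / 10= -112286137 / 207690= -540.64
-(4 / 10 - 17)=83 / 5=16.60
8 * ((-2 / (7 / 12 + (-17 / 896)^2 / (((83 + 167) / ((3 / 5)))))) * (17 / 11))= -818872320000 / 19317788611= -42.39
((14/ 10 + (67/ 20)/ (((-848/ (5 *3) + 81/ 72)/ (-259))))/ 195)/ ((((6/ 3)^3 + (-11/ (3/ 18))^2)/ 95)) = 10775527/ 5658166020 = 0.00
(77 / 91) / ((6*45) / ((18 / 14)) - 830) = -11 / 8060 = -0.00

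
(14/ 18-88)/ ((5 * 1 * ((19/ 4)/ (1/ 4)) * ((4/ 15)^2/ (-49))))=192325/ 304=632.65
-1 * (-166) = 166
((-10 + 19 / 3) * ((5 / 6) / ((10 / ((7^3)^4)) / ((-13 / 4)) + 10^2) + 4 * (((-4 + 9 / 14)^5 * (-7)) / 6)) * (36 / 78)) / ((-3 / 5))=5612.88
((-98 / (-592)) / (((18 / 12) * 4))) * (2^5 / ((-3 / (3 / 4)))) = -49 / 222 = -0.22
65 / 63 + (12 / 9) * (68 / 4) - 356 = -20935 / 63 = -332.30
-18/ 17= -1.06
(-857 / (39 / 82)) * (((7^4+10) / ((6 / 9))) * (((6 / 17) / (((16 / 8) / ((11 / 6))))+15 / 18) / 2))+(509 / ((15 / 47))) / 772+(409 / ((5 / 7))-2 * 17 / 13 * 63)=-741960231443 / 196860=-3768974.05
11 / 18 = 0.61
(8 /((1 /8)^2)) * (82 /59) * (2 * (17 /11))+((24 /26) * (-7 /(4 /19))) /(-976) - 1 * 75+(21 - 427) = 14151020407 /8234512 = 1718.50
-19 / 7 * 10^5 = -1900000 / 7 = -271428.57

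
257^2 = 66049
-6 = -6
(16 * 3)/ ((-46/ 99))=-103.30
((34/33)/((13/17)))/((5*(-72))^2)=289/27799200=0.00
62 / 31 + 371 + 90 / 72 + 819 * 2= 8049 / 4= 2012.25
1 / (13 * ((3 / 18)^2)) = 36 / 13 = 2.77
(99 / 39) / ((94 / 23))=759 / 1222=0.62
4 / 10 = 2 / 5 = 0.40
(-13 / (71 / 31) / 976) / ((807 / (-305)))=2015 / 916752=0.00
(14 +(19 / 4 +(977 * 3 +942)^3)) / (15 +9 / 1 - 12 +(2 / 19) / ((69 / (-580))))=304652800089873 / 58288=5226681308.16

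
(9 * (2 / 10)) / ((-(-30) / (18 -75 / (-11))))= 819 / 550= 1.49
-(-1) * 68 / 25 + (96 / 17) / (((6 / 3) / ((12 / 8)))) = 2956 / 425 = 6.96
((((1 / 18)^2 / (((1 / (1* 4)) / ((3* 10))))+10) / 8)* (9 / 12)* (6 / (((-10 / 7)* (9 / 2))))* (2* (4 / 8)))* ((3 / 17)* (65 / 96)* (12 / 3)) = -3185 / 7344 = -0.43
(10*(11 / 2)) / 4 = 55 / 4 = 13.75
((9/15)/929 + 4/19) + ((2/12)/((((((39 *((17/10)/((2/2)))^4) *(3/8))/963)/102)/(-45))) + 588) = -30680221619587/5636758595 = -5442.88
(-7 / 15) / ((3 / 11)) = -77 / 45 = -1.71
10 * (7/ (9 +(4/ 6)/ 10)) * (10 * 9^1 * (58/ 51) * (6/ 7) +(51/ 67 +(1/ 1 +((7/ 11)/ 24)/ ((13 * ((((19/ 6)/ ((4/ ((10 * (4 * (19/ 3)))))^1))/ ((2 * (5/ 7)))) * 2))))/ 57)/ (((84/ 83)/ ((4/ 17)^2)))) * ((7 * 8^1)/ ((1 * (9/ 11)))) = 36757202375209925/ 792482145039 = 46382.37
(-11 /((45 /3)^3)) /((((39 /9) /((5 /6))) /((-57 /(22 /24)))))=38 /975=0.04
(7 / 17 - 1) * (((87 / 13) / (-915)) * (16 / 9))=928 / 121329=0.01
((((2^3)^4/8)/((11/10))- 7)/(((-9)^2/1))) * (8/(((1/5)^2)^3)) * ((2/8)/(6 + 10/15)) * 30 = 26265625/33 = 795928.03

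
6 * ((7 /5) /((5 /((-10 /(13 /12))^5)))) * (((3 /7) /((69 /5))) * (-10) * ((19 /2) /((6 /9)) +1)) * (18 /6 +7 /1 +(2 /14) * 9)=359736422400000 /59778173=6017855.75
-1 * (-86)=86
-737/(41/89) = -65593/41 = -1599.83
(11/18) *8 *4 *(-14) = -2464/9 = -273.78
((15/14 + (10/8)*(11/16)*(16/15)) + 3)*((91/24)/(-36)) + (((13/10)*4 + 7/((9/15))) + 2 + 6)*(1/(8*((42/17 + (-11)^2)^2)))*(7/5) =-599633973047/1141983619200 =-0.53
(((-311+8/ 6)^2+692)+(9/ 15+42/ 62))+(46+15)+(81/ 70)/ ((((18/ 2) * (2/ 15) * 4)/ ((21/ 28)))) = 60401073251/ 624960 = 96647.90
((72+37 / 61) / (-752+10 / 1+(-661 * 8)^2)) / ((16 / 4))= 4429 / 6822777288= 0.00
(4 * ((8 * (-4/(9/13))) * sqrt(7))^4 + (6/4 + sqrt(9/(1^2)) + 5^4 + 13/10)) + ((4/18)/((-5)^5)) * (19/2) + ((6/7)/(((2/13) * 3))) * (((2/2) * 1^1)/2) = 256807532424744211/287043750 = 894663382.93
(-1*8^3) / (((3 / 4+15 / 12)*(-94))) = 128 / 47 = 2.72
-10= -10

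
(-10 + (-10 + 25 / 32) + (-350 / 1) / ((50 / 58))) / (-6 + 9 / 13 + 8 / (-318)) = 28125669 / 352736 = 79.74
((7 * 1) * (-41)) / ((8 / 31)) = -8897 / 8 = -1112.12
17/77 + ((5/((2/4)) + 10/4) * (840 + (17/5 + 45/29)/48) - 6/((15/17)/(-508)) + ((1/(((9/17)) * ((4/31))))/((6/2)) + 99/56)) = 9620760811/689040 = 13962.56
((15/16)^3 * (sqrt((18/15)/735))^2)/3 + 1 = 100397/100352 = 1.00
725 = 725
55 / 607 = 0.09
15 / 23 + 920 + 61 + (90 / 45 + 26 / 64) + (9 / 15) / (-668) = 984.06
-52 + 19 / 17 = -50.88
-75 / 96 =-25 / 32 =-0.78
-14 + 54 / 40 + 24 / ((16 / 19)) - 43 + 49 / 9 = -3907 / 180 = -21.71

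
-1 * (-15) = 15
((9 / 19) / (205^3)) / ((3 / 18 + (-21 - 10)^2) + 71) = 54 / 1013715913375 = 0.00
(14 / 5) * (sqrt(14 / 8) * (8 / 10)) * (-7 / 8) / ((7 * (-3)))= 7 * sqrt(7) / 150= 0.12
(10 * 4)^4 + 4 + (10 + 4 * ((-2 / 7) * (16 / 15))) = 268801342 / 105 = 2560012.78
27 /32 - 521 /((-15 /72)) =400263 /160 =2501.64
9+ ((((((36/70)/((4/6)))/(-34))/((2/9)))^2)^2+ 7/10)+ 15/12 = 351338916376401/32085427360000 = 10.95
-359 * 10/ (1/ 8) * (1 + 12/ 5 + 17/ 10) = -146472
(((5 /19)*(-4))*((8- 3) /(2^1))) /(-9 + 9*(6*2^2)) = -50 /3933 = -0.01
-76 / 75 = -1.01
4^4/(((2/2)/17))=4352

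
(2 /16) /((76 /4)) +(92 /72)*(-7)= -12227 /1368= -8.94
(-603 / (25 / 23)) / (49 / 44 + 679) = -67804 / 83125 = -0.82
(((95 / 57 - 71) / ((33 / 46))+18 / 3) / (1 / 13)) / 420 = -8333 / 2970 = -2.81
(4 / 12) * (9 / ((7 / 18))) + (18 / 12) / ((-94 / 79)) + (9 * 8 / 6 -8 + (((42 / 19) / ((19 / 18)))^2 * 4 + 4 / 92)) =110603506959 / 3944556028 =28.04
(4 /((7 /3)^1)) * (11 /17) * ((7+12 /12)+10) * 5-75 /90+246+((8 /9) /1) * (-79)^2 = 12621851 /2142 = 5892.55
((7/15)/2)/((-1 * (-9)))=7/270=0.03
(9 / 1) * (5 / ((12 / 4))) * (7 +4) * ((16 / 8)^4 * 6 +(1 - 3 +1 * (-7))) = 14355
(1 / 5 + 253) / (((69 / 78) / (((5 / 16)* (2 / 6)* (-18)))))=-24687 / 46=-536.67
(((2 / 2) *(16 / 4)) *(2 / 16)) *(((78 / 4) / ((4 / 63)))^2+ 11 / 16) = 6036893 / 128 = 47163.23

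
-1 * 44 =-44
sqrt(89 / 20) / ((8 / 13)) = 13 * sqrt(445) / 80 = 3.43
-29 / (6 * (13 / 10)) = -3.72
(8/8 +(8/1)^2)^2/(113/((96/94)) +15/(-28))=1419600/36997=38.37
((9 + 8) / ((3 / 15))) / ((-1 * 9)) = -85 / 9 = -9.44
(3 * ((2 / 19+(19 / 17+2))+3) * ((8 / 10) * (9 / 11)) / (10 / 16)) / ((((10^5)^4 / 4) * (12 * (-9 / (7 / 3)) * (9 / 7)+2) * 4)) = -265923 / 78221515625000000000000000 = -0.00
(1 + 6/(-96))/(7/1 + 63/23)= 345/3584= 0.10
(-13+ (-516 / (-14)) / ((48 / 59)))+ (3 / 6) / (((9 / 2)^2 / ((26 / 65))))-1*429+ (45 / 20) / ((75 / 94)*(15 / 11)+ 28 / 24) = -31382840417 / 79311960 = -395.69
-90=-90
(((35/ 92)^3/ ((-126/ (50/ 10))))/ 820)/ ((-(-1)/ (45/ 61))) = -30625/ 15579989504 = -0.00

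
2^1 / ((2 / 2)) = 2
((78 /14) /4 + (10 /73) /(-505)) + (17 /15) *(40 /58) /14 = 1.45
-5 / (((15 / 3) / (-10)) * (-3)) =-10 / 3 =-3.33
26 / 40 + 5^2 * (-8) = -3987 / 20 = -199.35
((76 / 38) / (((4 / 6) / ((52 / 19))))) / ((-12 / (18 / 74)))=-117 / 703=-0.17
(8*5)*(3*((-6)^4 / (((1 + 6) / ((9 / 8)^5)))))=71744535 / 1792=40036.01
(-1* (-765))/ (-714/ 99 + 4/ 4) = -5049/ 41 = -123.15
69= 69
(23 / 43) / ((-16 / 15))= -345 / 688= -0.50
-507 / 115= -4.41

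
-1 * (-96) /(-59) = -96 /59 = -1.63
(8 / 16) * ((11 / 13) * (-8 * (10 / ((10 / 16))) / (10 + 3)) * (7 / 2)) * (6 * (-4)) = 59136 / 169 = 349.92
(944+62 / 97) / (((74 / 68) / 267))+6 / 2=831827907 / 3589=231771.50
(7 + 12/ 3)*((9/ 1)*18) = 1782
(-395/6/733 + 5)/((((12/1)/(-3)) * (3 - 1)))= -0.61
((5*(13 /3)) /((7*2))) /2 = 65 /84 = 0.77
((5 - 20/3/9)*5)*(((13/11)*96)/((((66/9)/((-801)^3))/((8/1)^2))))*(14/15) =-1223838817044480/121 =-10114370388797.36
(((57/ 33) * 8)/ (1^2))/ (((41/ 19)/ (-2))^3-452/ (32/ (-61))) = 4170272/ 259655913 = 0.02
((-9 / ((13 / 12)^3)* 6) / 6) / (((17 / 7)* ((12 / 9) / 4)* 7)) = -46656 / 37349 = -1.25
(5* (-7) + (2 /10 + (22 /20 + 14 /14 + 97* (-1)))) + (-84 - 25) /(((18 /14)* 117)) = -1373371 /10530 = -130.42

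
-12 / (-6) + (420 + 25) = 447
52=52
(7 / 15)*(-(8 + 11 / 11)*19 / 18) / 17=-133 / 510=-0.26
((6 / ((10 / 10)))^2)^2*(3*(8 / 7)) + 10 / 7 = 31114 / 7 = 4444.86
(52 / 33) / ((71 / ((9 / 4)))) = 39 / 781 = 0.05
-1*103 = -103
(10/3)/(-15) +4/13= 10/117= 0.09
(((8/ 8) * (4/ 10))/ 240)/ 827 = 1/ 496200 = 0.00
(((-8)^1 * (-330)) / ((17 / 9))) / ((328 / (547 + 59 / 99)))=1626360 / 697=2333.37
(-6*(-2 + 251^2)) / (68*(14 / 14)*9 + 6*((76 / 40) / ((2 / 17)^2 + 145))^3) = -4637197043632374571000 / 7507962172107343771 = -617.64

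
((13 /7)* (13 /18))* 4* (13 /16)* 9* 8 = 2197 /7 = 313.86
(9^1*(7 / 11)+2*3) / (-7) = -129 / 77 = -1.68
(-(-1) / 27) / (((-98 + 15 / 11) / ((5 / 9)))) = -0.00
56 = 56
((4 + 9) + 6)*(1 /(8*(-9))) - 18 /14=-781 /504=-1.55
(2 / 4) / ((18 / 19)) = 19 / 36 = 0.53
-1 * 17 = -17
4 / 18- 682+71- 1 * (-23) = -5290 / 9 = -587.78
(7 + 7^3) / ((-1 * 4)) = -175 / 2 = -87.50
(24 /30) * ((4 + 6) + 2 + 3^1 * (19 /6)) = 86 /5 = 17.20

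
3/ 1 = 3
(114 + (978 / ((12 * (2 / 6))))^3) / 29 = 116931081 / 232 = 504013.28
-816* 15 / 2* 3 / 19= -18360 / 19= -966.32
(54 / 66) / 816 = 3 / 2992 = 0.00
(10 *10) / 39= 2.56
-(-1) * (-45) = -45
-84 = -84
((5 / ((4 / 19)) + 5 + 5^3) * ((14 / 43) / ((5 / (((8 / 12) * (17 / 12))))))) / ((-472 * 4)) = -4879 / 974208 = -0.01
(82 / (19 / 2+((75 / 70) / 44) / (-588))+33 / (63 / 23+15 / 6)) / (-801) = -4127111098 / 221415517467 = -0.02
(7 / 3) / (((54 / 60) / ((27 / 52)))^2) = 525 / 676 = 0.78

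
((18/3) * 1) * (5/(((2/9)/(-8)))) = -1080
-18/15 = -6/5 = -1.20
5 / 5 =1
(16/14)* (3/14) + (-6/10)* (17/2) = -2379/490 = -4.86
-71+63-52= -60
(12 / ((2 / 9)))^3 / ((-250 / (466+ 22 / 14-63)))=-222969024 / 875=-254821.74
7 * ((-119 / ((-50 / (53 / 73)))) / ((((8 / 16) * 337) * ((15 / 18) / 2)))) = 529788 / 3075125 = 0.17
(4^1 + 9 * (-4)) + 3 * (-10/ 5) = -38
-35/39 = -0.90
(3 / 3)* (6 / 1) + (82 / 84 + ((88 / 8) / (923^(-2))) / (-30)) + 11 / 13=-426379787 / 1365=-312366.14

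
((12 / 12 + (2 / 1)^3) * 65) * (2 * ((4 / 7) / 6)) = 780 / 7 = 111.43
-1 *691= -691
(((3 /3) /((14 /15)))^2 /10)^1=45 /392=0.11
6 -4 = 2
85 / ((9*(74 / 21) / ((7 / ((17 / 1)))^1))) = 245 / 222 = 1.10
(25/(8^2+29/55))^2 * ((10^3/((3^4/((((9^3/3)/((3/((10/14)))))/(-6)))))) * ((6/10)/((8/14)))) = -236328125/12595401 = -18.76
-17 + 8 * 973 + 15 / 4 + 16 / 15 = 466309 / 60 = 7771.82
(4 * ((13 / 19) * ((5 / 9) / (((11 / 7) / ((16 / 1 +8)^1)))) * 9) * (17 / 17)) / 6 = 7280 / 209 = 34.83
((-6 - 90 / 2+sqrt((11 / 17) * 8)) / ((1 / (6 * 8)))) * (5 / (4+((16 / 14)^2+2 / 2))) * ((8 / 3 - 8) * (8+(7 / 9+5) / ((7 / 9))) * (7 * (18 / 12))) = 172730880 / 103 - 6773760 * sqrt(374) / 1751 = 1602185.42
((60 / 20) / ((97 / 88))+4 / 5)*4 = 6832 / 485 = 14.09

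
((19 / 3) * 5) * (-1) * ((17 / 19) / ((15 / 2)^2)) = -68 / 135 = -0.50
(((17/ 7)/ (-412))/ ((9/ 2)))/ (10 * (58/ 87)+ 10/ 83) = -1411/ 7310940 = -0.00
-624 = -624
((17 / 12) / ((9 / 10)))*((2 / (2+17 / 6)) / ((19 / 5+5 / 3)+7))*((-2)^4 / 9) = 800 / 8613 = 0.09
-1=-1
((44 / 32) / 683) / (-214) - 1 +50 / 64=-511589 / 2338592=-0.22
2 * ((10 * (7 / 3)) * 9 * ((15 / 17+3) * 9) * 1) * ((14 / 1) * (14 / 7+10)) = 41912640 / 17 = 2465449.41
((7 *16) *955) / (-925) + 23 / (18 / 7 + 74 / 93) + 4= -42499179 / 405520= -104.80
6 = 6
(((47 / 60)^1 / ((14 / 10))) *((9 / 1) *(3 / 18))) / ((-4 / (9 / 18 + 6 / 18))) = -235 / 1344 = -0.17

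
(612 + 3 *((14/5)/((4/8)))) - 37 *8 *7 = -7216/5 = -1443.20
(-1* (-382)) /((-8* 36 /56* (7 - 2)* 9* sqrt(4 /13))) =-1337* sqrt(13) /1620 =-2.98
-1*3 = -3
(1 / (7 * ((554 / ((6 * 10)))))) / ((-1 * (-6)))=5 / 1939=0.00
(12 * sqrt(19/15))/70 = 0.19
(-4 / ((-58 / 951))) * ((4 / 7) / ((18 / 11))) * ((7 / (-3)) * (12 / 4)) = -13948 / 87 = -160.32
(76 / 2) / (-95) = -2 / 5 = -0.40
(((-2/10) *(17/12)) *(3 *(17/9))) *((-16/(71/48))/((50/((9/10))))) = 13872/44375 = 0.31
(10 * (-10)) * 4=-400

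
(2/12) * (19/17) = 19/102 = 0.19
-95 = -95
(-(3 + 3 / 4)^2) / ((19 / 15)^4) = -11390625 / 2085136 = -5.46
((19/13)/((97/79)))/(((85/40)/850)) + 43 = 654623/1261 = 519.13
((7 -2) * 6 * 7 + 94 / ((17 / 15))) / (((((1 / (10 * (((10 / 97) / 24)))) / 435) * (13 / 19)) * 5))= 34299750 / 21437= 1600.03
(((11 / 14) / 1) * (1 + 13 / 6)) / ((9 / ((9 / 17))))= 209 / 1428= 0.15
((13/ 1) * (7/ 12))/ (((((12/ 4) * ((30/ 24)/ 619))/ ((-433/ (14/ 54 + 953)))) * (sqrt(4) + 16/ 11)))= -804885081/ 4890220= -164.59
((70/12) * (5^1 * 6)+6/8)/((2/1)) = 703/8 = 87.88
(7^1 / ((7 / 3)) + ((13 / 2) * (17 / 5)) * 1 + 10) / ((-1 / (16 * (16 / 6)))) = -7488 / 5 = -1497.60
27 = 27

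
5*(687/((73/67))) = 230145/73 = 3152.67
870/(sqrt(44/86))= 435 * sqrt(946)/11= 1216.30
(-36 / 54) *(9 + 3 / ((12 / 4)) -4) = -4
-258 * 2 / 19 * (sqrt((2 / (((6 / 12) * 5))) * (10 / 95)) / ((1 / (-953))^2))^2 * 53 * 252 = -45476570030774375808 / 1805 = -25194775640318213.74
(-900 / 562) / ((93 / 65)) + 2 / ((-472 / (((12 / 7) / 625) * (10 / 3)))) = -503361172 / 449705375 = -1.12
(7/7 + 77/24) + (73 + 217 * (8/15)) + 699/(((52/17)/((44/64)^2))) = 60094237/199680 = 300.95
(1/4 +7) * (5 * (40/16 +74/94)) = 44805/376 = 119.16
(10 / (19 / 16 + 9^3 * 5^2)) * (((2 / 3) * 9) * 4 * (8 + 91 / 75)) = 176896 / 1458095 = 0.12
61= 61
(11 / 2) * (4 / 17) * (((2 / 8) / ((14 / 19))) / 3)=209 / 1428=0.15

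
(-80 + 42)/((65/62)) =-2356/65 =-36.25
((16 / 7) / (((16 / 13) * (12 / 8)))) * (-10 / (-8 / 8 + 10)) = -1.38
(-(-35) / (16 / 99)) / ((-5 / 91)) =-63063 / 16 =-3941.44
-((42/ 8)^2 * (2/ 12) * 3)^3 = -85766121/ 32768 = -2617.37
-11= -11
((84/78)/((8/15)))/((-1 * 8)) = -105/416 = -0.25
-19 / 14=-1.36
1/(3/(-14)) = -14/3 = -4.67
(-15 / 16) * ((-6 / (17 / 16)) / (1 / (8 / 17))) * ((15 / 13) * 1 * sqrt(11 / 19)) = 10800 * sqrt(209) / 71383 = 2.19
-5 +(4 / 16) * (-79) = -99 / 4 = -24.75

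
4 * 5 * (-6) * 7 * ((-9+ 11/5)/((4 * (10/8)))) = 5712/5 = 1142.40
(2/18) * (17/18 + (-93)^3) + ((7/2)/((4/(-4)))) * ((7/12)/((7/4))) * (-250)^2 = -26290909/162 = -162289.56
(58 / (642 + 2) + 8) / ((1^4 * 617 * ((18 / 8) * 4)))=2605 / 1788066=0.00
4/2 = 2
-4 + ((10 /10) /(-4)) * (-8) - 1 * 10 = -12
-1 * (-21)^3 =9261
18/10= 9/5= 1.80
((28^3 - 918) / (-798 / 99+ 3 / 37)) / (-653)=25682514 / 6362179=4.04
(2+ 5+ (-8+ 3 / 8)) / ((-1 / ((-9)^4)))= 32805 / 8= 4100.62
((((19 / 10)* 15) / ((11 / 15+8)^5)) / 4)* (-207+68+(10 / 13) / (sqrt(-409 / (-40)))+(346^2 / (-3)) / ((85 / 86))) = -29811452473125 / 5246810592536+216421875* sqrt(4090) / 410254292948734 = -5.68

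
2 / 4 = 1 / 2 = 0.50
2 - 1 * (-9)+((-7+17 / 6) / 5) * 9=7 / 2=3.50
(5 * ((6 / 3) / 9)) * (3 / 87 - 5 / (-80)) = 0.11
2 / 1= 2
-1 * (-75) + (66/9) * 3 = 97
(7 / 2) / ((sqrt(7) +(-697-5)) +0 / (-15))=-2457 / 492797-7 * sqrt(7) / 985594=-0.01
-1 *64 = -64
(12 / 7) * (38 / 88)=57 / 77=0.74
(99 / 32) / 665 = 99 / 21280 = 0.00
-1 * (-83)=83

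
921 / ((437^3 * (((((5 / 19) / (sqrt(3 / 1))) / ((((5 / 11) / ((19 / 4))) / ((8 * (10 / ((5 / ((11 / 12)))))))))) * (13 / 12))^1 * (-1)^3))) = -0.00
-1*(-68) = 68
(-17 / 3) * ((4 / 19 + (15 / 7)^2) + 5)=-51714 / 931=-55.55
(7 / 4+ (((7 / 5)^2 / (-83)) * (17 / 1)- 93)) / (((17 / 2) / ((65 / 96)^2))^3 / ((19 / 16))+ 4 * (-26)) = -0.02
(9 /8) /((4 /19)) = 171 /32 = 5.34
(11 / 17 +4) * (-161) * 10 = -127190 / 17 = -7481.76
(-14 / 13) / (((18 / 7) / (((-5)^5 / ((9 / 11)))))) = 1684375 / 1053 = 1599.60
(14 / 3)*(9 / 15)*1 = 14 / 5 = 2.80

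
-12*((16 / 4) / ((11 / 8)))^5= -2500.16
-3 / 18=-1 / 6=-0.17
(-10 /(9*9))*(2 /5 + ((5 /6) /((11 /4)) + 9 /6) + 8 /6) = -389 /891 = -0.44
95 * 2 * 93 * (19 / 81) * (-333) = -4140670 / 3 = -1380223.33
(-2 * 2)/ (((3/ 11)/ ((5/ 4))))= -55/ 3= -18.33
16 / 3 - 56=-152 / 3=-50.67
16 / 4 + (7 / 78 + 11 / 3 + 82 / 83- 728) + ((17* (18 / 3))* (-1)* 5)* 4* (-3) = 34964419 / 6474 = 5400.74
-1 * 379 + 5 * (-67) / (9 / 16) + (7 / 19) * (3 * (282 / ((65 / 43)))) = -768.36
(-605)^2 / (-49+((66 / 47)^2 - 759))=-808549225 / 1780516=-454.11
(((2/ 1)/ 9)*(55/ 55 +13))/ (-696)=-7/ 1566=-0.00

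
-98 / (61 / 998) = -1603.34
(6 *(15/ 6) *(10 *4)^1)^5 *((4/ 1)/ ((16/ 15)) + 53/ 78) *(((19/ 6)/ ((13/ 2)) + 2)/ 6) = 24129720000000000/ 169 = 142779408284023.67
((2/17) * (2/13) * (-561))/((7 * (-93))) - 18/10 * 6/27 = -5422/14105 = -0.38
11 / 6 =1.83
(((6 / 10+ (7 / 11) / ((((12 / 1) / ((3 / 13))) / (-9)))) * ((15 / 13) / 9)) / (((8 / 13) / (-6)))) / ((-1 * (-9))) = -467 / 6864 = -0.07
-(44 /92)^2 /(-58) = 121 /30682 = 0.00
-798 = -798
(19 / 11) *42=798 / 11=72.55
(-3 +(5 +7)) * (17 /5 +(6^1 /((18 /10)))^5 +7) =512636 /135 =3797.30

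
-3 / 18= -1 / 6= -0.17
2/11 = 0.18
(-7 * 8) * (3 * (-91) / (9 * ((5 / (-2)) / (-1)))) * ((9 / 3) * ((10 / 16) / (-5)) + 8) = 77714 / 15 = 5180.93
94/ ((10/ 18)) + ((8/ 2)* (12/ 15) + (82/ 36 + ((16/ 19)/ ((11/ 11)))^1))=300139/ 1710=175.52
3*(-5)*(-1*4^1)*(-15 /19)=-900 /19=-47.37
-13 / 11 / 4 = -13 / 44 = -0.30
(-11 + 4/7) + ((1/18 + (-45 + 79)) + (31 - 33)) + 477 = 498.63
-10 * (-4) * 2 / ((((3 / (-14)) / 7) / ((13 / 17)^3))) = -17224480 / 14739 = -1168.63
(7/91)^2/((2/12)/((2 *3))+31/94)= 1692/102245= 0.02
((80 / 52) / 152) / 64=5 / 31616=0.00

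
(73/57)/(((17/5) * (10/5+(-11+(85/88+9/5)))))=-160600/2657967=-0.06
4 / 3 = 1.33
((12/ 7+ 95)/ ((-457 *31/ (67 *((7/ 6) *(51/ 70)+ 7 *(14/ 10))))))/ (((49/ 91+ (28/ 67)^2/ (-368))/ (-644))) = 5831.11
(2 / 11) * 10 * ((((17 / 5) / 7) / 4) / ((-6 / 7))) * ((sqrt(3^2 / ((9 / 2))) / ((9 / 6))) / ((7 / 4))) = -68 * sqrt(2) / 693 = -0.14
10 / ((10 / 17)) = 17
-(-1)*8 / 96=1 / 12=0.08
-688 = -688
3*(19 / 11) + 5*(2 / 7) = 509 / 77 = 6.61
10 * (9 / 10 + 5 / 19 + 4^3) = 12381 / 19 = 651.63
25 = 25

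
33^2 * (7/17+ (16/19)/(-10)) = 576081/1615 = 356.71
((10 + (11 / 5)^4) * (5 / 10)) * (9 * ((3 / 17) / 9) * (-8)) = -250692 / 10625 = -23.59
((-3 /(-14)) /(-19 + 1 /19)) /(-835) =19 /1402800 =0.00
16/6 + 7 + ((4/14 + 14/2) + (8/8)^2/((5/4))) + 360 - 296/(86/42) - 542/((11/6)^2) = 39300832/546315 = 71.94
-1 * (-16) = 16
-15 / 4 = -3.75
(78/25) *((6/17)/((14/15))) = 702/595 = 1.18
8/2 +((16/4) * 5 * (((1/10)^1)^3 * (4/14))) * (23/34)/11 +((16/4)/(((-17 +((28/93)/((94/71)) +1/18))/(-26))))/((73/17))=11414332533859/2094709774850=5.45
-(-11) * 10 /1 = 110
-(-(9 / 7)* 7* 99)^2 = -793881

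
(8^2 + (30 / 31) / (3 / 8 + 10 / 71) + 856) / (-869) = -8373400 / 7893127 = -1.06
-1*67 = -67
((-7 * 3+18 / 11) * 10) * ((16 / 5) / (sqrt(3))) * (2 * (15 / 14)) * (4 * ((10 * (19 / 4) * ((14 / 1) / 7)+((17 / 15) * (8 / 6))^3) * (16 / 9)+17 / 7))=-9258204689792 * sqrt(3) / 29469825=-544138.99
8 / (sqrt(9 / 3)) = 8 * sqrt(3) / 3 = 4.62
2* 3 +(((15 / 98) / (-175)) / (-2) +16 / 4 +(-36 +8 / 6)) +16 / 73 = -36727783 / 1502340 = -24.45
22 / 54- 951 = -25666 / 27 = -950.59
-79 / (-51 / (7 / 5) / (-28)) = -15484 / 255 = -60.72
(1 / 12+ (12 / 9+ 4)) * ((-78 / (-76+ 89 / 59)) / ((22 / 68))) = 169507 / 9669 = 17.53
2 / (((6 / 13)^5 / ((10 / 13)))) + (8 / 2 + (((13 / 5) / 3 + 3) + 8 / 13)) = 81.94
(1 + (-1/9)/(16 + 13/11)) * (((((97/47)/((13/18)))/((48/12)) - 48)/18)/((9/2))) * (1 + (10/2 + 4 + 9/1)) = -23787335/2158569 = -11.02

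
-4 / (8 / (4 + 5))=-9 / 2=-4.50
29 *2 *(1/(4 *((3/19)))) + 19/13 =7277/78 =93.29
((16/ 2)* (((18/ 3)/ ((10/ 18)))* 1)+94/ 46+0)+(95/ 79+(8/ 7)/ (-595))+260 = 2646038286/ 7567805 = 349.64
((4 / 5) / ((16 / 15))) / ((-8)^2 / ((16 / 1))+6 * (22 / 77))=21 / 160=0.13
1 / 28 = 0.04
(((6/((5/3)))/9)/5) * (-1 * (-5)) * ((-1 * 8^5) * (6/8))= -49152/5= -9830.40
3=3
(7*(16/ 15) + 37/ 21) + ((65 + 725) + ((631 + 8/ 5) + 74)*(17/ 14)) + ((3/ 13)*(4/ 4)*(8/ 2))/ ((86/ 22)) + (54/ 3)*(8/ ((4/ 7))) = 74717913/ 39130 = 1909.48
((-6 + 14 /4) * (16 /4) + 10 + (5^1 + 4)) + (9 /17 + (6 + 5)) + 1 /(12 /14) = 2213 /102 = 21.70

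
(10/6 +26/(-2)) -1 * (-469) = 457.67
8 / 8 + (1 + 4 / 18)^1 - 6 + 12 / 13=-334 / 117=-2.85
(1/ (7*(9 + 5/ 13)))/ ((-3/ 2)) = -13/ 1281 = -0.01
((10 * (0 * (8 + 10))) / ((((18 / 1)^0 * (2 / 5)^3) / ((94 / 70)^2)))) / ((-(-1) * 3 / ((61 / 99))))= 0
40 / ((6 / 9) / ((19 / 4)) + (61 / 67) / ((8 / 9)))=1222080 / 35581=34.35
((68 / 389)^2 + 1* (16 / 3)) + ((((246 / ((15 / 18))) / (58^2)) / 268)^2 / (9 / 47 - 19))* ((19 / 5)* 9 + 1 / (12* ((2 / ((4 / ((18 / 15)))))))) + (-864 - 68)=-9445251495605366816571089 / 10193053563042995424000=-926.64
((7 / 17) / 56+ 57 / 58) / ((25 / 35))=1.39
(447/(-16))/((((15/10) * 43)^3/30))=-745/238521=-0.00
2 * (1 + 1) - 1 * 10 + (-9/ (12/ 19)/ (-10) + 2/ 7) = -1201/ 280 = -4.29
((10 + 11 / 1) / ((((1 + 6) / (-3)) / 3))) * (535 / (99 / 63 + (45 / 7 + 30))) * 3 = -43335 / 38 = -1140.39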